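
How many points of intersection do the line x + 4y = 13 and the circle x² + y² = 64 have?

Substituting the line into the circle gives 17x² − 26x − 855 = 0.
Δ = 676 − (−58140) = 58816.
Two real roots: the line is a secant.

2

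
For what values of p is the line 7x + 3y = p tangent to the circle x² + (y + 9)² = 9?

Tangency holds when the distance from the centre (0, −9) to the line equals the radius 3:
|7·0 + 3·(−9) − p| / √58 = 3
|p − (−27)| = 3√58.

p = −27 ± 3√58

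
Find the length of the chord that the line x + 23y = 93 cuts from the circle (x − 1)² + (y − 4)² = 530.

Substitute y = (93 − x)/23:
530x² − 1060x − 279840 = 0  ⟹  x² − 2x − 528 = 0
x = 24 or x = −22, giving (24, 3) and (−22, 5).
|(24, 3) − (−22, 5)| = √((46)² + (−2)²) = 2√530.

2√530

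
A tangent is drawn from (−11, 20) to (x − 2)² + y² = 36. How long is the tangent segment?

Centre (2, 0), r² = 36. |PO|² = (−13)² + (20)² = 569.
Power of the point: PT² = |PO|² − r² = 533, so PT = √533.

√533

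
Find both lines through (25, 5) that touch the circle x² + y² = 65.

x + 8y = 65 and 4x − 7y = 65

A line y − (5) = m(x − (25)) is tangent when its distance from (0, 0) is √65:
(−25m − (−5))² = 65(m² + 1)
56m² − 25m − 4 = 0, so m = −1/8 or m = 4/7.
With m = −1/8: x + 8y = 65. With m = 4/7: 4x − 7y = 65.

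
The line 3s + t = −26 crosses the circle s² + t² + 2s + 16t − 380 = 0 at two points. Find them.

(−12, 10) and (1, −29)

Substitute t = −3s − 26:
10s² + 110s − 120 = 0  ⟹  s² + 11s − 12 = 0
s = 1 or s = −12, giving (1, −29) and (−12, 10).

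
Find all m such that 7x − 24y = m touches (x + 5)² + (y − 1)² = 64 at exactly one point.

Tangency holds when the distance from the centre (−5, 1) to the line equals the radius 8:
|7·(−5) − 24·1 − m| / √625 = 8
|m − (−59)| = 8·25, so m = 141 or m = −259.

m = −259 or m = 141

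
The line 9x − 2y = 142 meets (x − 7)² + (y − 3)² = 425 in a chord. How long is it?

4√85

Centre (7, 3), r² = 425. Perpendicular distance d from centre to line = |−85| / √85 = 85/√85.
Half the chord is √(r² − d²) = √(340), so the full chord is 4√85.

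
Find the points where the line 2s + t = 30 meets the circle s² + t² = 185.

(11, 8) and (13, 4)

Express t = −2s + 30 and substitute into the circle:
5s² − 120s + 715 = 0  ⟹  s² − 24s + 143 = 0
s = 13 or s = 11, giving (13, 4) and (11, 8).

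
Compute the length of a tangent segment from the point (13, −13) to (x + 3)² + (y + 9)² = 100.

Centre (−3, −9), r² = 100. |PO|² = (16)² + (−4)² = 272.
The tangent meets the radius at right angles, so tangent² = |PO|² − r² = 272 − 100 = 172.

2√43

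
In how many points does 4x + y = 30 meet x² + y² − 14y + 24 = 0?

0

Substituting the line into the circle gives 17x² − 184x + 504 = 0.
Δ = 33856 − 34272 = −416.
No real roots: the line does not meet the circle.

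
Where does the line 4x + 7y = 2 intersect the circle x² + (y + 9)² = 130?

(−3, 2) and (11, −6)

Substitute y = (2 − 4x)/7:
65x² − 520x − 2145 = 0  ⟹  x² − 8x − 33 = 0
x = 11 or x = −3, giving (11, −6) and (−3, 2).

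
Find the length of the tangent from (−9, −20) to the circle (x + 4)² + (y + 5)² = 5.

The centre is (−4, −5) and r = √5. The square of the distance from P to the centre is 25 + 225 = 250.
The tangent meets the radius at right angles, so tangent² = |PO|² − r² = 250 − 5 = 245.

7√5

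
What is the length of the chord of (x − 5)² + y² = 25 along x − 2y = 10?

4√5

The distance from (5, 0) to the line is 5/√5, and r² = 25.
Half the chord is √(r² − d²) = √(20), so the full chord is 4√5.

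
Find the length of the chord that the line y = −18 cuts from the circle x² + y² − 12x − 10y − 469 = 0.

The distance from (6, 5) to the line is 23, and r² = 530.
Chord = 2√(r² − d²) = 2·√(1) = 2.

2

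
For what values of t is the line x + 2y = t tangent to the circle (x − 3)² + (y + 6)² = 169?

The line touches the circle iff its distance from (3, −6) is 13:
|1·3 + 2·(−6) − t| / √5 = 13
|t − (−9)| = 13√5.

t = −9 ± 13√5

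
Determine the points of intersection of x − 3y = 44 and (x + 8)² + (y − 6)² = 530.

From the line, y = (−44 + x)/3. Substituting:
10x² + 20x − 350 = 0  ⟹  x² + 2x − 35 = 0
x = 5 or x = −7, giving (5, −13) and (−7, −17).

(−7, −17) and (5, −13)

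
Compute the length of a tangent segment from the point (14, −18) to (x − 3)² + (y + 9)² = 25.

√177

With centre O = (3, −9), |OP|² = 202 and r² = 25.
Power of the point: PT² = |PO|² − r² = 177, so PT = √177.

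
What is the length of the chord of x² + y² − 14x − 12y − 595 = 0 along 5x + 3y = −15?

8√34

Centre (7, 6), r² = 680. Perpendicular distance d from centre to line = |68| / √34 = 68/√34.
Half the chord is √(r² − d²) = √(544), so the full chord is 8√34.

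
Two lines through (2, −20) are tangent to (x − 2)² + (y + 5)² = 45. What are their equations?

Write the tangent as mx − y + (−20 − m·(2)) = 0 and set its distance from the centre to 3√5:
[m·(0) − (15)]² = 45(m² + 1)
m² − 4 = 0, so m = 2 or m = −2.
With m = 2: 2x − y = 24. With m = −2: 2x + y = −16.

2x − y = 24 and 2x + y = −16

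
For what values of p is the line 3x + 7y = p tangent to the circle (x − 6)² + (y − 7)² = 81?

The line touches the circle iff its distance from (6, 7) is 9:
|3·6 + 7·7 − p| / √58 = 9
|p − (67)| = 9√58.

p = 67 ± 9√58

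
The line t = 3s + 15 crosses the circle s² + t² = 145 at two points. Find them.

From the line, t = 3s + 15. Substituting:
10s² + 90s + 80 = 0  ⟹  s² + 9s + 8 = 0
s = −1 or s = −8, giving (−1, 12) and (−8, −9).

(−8, −9) and (−1, 12)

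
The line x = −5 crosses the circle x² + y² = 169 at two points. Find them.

The line gives x = −5. Substituting into the circle:
y² − 144 = 0
y = 12 or y = −12, giving (−5, 12) and (−5, −12).

(−5, −12) and (−5, 12)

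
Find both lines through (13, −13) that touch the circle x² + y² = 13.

2x + 3y = −13 and 3x + 2y = 13

A line y − (−13) = m(x − (13)) is tangent when its distance from (0, 0) is √13:
[m·(−13) − (13)]² = 13(m² + 1)
6m² + 13m + 6 = 0, so m = −2/3 or m = −3/2.
With m = −2/3: 2x + 3y = −13. With m = −3/2: 3x + 2y = 13.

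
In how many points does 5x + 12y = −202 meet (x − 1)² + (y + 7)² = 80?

d² = (5·1 + 12·(−7) − (−202))²/169 = 15129/169; r² = 80.
Since d² > r², the line lies outside the circle.

0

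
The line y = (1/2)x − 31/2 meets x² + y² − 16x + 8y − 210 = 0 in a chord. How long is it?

14√5

The distance from (8, −4) to the line is 15/√5, and r² = 290.
Half the chord is √(r² − d²) = √(245), so the full chord is 14√5.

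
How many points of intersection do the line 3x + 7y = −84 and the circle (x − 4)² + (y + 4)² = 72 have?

d² = (3·4 + 7·(−4) − (−84))²/58 = 2312/29; r² = 72.
Since d² > r², the line lies outside the circle.

0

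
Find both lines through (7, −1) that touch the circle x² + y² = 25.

3x − 4y = 25 and 4x + 3y = 25

Let a tangent through (7, −1) have slope m. Its distance from (0, 0) must equal 5:
(−7m − (1))² = 25(m² + 1)
12m² + 7m − 12 = 0, so m = 3/4 or m = −4/3.
Through (7, −1) these give 3x − 4y = 25 and 4x + 3y = 25.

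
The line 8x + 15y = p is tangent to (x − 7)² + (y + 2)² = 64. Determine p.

The line touches the circle iff its distance from (7, −2) is 8:
|8·7 + 15·(−2) − p| / √289 = 8
|p − (26)| = 8·17, so p = 162 or p = −110.

p = −110 or p = 162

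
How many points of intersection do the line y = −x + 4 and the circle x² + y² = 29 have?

2

d² = (1·0 + 1·0 − (4))²/2 = 8; r² = 29.
Since d² < r², the line cuts the circle twice.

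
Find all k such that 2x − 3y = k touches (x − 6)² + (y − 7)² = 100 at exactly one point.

Tangency holds when the distance from the centre (6, 7) to the line equals the radius 10:
|2·6 − 3·7 − k| / √13 = 10
|k − (−9)| = 10√13.

k = −9 ± 10√13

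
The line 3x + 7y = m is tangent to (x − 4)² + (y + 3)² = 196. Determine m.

m = −9 ± 14√58

For a tangent, require d(centre, line) = r = 14.
|3·4 + 7·(−3) − m| / √58 = 14
|m − (−9)| = 14√58.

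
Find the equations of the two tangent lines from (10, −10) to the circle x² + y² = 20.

Let a tangent through (10, −10) have slope m. Its distance from (0, 0) must equal 2√5:
[m·(−10) − (10)]² = 20(m² + 1)
2m² + 5m + 2 = 0, so m = −1/2 or m = −2.
Through (10, −10) these give x + 2y = −10 and 2x + y = 10.

x + 2y = −10 and 2x + y = 10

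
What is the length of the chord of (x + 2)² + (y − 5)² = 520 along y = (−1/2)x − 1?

20√5

Express y = (−2 − x)/2 and substitute into the circle:
5x² + 40x − 1920 = 0  ⟹  x² + 8x − 384 = 0
x = 16 or x = −24, giving (16, −9) and (−24, 11).
Chord length = distance between (16, −9) and (−24, 11) = √2000 = 20√5.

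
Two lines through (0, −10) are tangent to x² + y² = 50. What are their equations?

x − y = 10 and x + y = −10

A line y − (−10) = m(x − (0)) is tangent when its distance from (0, 0) is 5√2:
[m·(0) − (10)]² = 50(m² + 1)
m² − 1 = 0, so m = 1 or m = −1.
Through (0, −10) these give x − y = 10 and x + y = −10.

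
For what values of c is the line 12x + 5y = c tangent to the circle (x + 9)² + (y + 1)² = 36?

For a tangent, require d(centre, line) = r = 6.
|12·(−9) + 5·(−1) − c| / √169 = 6
|c − (−113)| = 6·13, so c = −35 or c = −191.

c = −191 or c = −35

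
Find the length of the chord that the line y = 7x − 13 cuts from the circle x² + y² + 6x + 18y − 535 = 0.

Centre (−3, −9), r² = 625. Perpendicular distance d from centre to line = |−25| / √50 = 25/√50.
Half the chord is √(r² − d²) = √(1225/2), so the full chord is 35√2.

35√2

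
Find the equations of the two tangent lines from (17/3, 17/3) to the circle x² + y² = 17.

Write the tangent as mx − y + (17/3 − m·(17/3)) = 0 and set its distance from the centre to √17:
[m·(−17/3) − (−17/3)]² = 17(m² + 1)
4m² − 17m + 4 = 0, so m = 1/4 or m = 4.
With m = 1/4: x − 4y = −17. With m = 4: 4x − y = 17.

x − 4y = −17 and 4x − y = 17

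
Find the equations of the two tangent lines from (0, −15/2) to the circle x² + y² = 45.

Let a tangent through (0, −15/2) have slope m. Its distance from (0, 0) must equal 3√5:
[m·(0) − (15/2)]² = 45(m² + 1)
4m² − 1 = 0, so m = −1/2 or m = 1/2.
With m = −1/2: x + 2y = −15. With m = 1/2: x − 2y = 15.

x + 2y = −15 and x − 2y = 15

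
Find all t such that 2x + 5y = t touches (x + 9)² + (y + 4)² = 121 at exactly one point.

Tangency holds when the distance from the centre (−9, −4) to the line equals the radius 11:
|2·(−9) + 5·(−4) − t| / √29 = 11
|t − (−38)| = 11√29.

t = −38 ± 11√29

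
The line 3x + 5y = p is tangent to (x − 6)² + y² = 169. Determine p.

The line touches the circle iff its distance from (6, 0) is 13:
|3·6 + 5·0 − p| / √34 = 13
|p − (18)| = 13√34.

p = 18 ± 13√34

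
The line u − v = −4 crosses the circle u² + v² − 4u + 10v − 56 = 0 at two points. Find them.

Substitute v = u + 4:
2u² + 14u = 0  ⟹  u² + 7u = 0
u = 0 or u = −7, giving (0, 4) and (−7, −3).

(−7, −3) and (0, 4)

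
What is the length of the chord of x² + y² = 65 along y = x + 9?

7√2

The distance from (0, 0) to the line is 9/√2, and r² = 65.
Chord = 2√(r² − d²) = 2·√(49/2) = 7√2.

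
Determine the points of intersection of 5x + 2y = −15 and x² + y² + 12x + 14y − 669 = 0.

Express y = (−15 − 5x)/2 and substitute into the circle:
29x² + 58x − 2871 = 0  ⟹  x² + 2x − 99 = 0
x = 9 or x = −11, giving (9, −30) and (−11, 20).

(−11, 20) and (9, −30)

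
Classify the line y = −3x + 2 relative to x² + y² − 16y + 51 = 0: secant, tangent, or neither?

secant

d² = (3·0 + 1·8 − (2))²/10 = 18/5; r² = 13.
Since d² < r², the line cuts the circle twice.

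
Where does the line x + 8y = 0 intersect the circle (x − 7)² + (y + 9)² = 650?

(−16, 2) and (32, −4)

From the line, y = (−x)/8. Substituting:
65x² − 1040x − 33280 = 0  ⟹  x² − 16x − 512 = 0
x = 32 or x = −16, giving (32, −4) and (−16, 2).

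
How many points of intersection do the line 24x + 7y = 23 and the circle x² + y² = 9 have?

2

Centre (0, 0), r² = 9. Distance² from centre to line = (−23)²/625 = 529/625.
Since d² < r², the line cuts the circle twice.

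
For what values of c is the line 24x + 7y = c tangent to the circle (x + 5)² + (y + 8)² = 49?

c = −351 or c = −1

Tangency holds when the distance from the centre (−5, −8) to the line equals the radius 7:
|24·(−5) + 7·(−8) − c| / √625 = 7
|c − (−176)| = 7·25, so c = −1 or c = −351.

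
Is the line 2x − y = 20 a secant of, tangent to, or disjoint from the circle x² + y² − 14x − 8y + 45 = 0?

tangent

Centre (7, 4), r² = 20. Distance² from centre to line = (−10)²/5 = 20.
Since d² = r², the line is tangent.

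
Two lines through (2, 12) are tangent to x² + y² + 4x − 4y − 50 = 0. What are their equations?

7x + 3y = 50 and 3x − 7y = −78

Write the tangent as mx − y + (12 − m·(2)) = 0 and set its distance from the centre to √58:
(−4m − (−10))² = 58(m² + 1)
21m² + 40m − 21 = 0, so m = −7/3 or m = 3/7.
With m = −7/3: 7x + 3y = 50. With m = 3/7: 3x − 7y = −78.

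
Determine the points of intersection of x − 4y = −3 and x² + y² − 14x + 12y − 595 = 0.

From the line, y = (3 + x)/4. Substituting:
17x² − 170x − 9367 = 0  ⟹  x² − 10x − 551 = 0
x = 29 or x = −19, giving (29, 8) and (−19, −4).

(−19, −4) and (29, 8)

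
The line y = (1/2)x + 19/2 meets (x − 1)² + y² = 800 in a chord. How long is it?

Centre (1, 0), r² = 800. Perpendicular distance d from centre to line = |20| / √5 = 20/√5.
Chord = 2√(r² − d²) = 2·√(720) = 24√5.

24√5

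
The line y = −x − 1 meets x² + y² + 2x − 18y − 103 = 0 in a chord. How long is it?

17√2

The distance from (−1, 9) to the line is 9/√2, and r² = 185.
Chord = 2√(r² − d²) = 2·√(289/2) = 17√2.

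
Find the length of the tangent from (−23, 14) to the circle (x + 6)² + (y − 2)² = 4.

With centre O = (−6, 2), |OP|² = 433 and r² = 4.
By the tangent–radius right angle, tangent length = √(|PO|² − r²) = √429.

√429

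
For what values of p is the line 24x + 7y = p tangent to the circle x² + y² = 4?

p = −50 or p = 50

Tangency holds when the distance from the centre (0, 0) to the line equals the radius 2:
|24·0 + 7·0 − p| / √625 = 2
|p| = 2·25, so p = 50 or p = −50.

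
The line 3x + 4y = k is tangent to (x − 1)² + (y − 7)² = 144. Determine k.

The line touches the circle iff its distance from (1, 7) is 12:
|3·1 + 4·7 − k| / √25 = 12
|k − (31)| = 12·5, so k = 91 or k = −29.

k = −29 or k = 91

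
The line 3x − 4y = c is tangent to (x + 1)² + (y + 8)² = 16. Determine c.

c = 9 or c = 49

The line touches the circle iff its distance from (−1, −8) is 4:
|3·(−1) − 4·(−8) − c| / √25 = 4
|c − (29)| = 4·5, so c = 49 or c = 9.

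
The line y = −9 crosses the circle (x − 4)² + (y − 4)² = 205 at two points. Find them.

(−2, −9) and (10, −9)

Substitute y = −9:
x² − 8x − 20 = 0
x = 10 or x = −2, giving (10, −9) and (−2, −9).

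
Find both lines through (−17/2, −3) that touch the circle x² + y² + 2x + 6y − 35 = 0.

2x + y = −20 and 2x − y = −14

Write the tangent as mx − y + (−3 − m·(−17/2)) = 0 and set its distance from the centre to 3√5:
[m·(15/2) − (0)]² = 45(m² + 1)
m² − 4 = 0, so m = −2 or m = 2.
Through (−17/2, −3) these give 2x + y = −20 and 2x − y = −14.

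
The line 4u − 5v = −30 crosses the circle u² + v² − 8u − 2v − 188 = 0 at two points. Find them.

Substitute v = (30 + 4u)/5:
41u² − 4100 = 0  ⟹  u² − 100 = 0
u = 10 or u = −10, giving (10, 14) and (−10, −2).

(−10, −2) and (10, 14)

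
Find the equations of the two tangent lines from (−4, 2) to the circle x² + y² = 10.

Write the tangent as mx − y + (2 − m·(−4)) = 0 and set its distance from the centre to √10:
[m·(4) − (−2)]² = 10(m² + 1)
3m² + 8m − 3 = 0, so m = 1/3 or m = −3.
With m = 1/3: x − 3y = −10. With m = −3: 3x + y = −10.

x − 3y = −10 and 3x + y = −10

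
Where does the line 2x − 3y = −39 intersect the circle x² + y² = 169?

(−12, 5) and (0, 13)

Substitute y = (39 + 2x)/3:
13x² + 156x = 0  ⟹  x² + 12x = 0
x = 0 or x = −12, giving (0, 13) and (−12, 5).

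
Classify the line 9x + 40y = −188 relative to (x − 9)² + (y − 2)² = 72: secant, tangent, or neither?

Substituting the line into the circle gives 1681x² − 23976x + 86224 = 0.
Δ = 574848576 − 579770176 = −4921600.
No real roots: the line does not meet the circle.

neither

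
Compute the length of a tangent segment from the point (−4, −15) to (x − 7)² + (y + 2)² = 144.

√146

With centre O = (7, −2), |OP|² = 290 and r² = 144.
The tangent meets the radius at right angles, so tangent² = |PO|² − r² = 290 − 144 = 146.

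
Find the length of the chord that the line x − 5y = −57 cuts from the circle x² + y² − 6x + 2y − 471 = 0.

7√26

The distance from (3, −1) to the line is 65/√26, and r² = 481.
Half the chord is √(r² − d²) = √(637/2), so the full chord is 7√26.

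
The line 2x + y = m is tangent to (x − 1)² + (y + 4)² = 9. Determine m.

Tangency holds when the distance from the centre (1, −4) to the line equals the radius 3:
|2·1 + 1·(−4) − m| / √5 = 3
|m − (−2)| = 3√5.

m = −2 ± 3√5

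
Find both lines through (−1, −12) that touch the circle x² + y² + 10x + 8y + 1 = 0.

3x − y = 9 and x + 3y = −37

Let a tangent through (−1, −12) have slope m. Its distance from (−5, −4) must equal 2√10:
(−4m − (8))² = 40(m² + 1)
3m² − 8m − 3 = 0, so m = 3 or m = −1/3.
Through (−1, −12) these give 3x − y = 9 and x + 3y = −37.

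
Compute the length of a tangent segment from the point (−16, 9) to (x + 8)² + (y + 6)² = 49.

4√15

The centre is (−8, −6) and r = 7. The square of the distance from P to the centre is 64 + 225 = 289.
The tangent meets the radius at right angles, so tangent² = |PO|² − r² = 289 − 49 = 240.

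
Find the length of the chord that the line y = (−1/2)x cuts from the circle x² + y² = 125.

10√5

From the line, y = (−x)/2. Substituting:
5x² − 500 = 0  ⟹  x² − 100 = 0
x = 10 or x = −10, giving (10, −5) and (−10, 5).
Chord length = distance between (10, −5) and (−10, 5) = √500 = 10√5.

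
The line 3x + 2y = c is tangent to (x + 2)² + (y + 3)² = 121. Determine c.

For a tangent, require d(centre, line) = r = 11.
|3·(−2) + 2·(−3) − c| / √13 = 11
|c − (−12)| = 11√13.

c = −12 ± 11√13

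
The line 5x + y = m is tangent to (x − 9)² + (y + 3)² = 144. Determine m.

Tangency holds when the distance from the centre (9, −3) to the line equals the radius 12:
|5·9 + 1·(−3) − m| / √26 = 12
|m − (42)| = 12√26.

m = 42 ± 12√26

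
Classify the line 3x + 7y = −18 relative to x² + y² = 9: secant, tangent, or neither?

d² = (3·0 + 7·0 − (−18))²/58 = 162/29; r² = 9.
Since d² < r², the line cuts the circle twice.

secant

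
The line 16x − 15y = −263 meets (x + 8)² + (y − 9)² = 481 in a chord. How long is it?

2√481

Substitute y = (263 + 16x)/15:
481x² + 7696x − 77441 = 0  ⟹  x² + 16x − 161 = 0
x = 7 or x = −23, giving (7, 25) and (−23, −7).
Chord length = distance between (7, 25) and (−23, −7) = √1924 = 2√481.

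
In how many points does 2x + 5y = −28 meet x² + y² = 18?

0

d² = (2·0 + 5·0 − (−28))²/29 = 784/29; r² = 18.
Since d² > r², the line lies outside the circle.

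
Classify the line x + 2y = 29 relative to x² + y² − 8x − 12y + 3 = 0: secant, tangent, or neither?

secant

Centre (4, 6), r² = 49. Distance² from centre to line = (−13)²/5 = 169/5.
Since d² < r², the line cuts the circle twice.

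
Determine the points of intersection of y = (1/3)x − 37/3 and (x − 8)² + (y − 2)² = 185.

(4, −11) and (19, −6)

From the line, y = (−37 + x)/3. Substituting:
10x² − 230x + 760 = 0  ⟹  x² − 23x + 76 = 0
x = 19 or x = 4, giving (19, −6) and (4, −11).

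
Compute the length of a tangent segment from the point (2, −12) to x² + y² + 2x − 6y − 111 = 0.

√113

With centre O = (−1, 3), |OP|² = 234 and r² = 121.
Power of the point: PT² = |PO|² − r² = 113, so PT = √113.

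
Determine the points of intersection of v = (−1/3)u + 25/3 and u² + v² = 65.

(1, 8) and (4, 7)

Substitute v = (25 − u)/3:
10u² − 50u + 40 = 0  ⟹  u² − 5u + 4 = 0
u = 4 or u = 1, giving (4, 7) and (1, 8).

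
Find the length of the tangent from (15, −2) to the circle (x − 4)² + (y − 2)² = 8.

√129

With centre O = (4, 2), |OP|² = 137 and r² = 8.
Power of the point: PT² = |PO|² − r² = 129, so PT = √129.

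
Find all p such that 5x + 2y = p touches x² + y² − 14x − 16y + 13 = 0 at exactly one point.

Tangency holds when the distance from the centre (7, 8) to the line equals the radius 10:
|5·7 + 2·8 − p| / √29 = 10
|p − (51)| = 10√29.

p = 51 ± 10√29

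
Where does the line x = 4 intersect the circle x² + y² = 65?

(4, −7) and (4, 7)

The line gives x = 4. Substituting into the circle:
y² − 49 = 0
y = 7 or y = −7, giving (4, 7) and (4, −7).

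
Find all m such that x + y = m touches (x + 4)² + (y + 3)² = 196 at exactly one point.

The line touches the circle iff its distance from (−4, −3) is 14:
|1·(−4) + 1·(−3) − m| / √2 = 14
|m − (−7)| = 14√2.

m = −7 ± 14√2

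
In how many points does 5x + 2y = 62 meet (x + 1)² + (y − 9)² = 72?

0

Substituting the line into the circle gives 29x² − 432x + 1652 = 0.
Δ = 186624 − 191632 = −5008.
No real roots: the line does not meet the circle.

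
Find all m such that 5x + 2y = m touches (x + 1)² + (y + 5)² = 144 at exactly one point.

m = −15 ± 12√29

Tangency holds when the distance from the centre (−1, −5) to the line equals the radius 12:
|5·(−1) + 2·(−5) − m| / √29 = 12
|m − (−15)| = 12√29.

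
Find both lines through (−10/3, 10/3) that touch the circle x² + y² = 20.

A line y − (10/3) = m(x − (−10/3)) is tangent when its distance from (0, 0) is 2√5:
[m·(10/3) − (−10/3)]² = 20(m² + 1)
2m² − 5m + 2 = 0, so m = 1/2 or m = 2.
With m = 1/2: x − 2y = −10. With m = 2: 2x − y = −10.

x − 2y = −10 and 2x − y = −10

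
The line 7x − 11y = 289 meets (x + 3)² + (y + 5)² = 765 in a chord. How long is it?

Substitute y = (−289 + 7x)/11:
170x² − 2550x − 36720 = 0  ⟹  x² − 15x − 216 = 0
x = 24 or x = −9, giving (24, −11) and (−9, −32).
|(24, −11) − (−9, −32)| = √((33)² + (21)²) = 3√170.

3√170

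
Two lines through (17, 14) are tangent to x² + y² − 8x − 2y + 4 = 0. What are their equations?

A line y − (14) = m(x − (17)) is tangent when its distance from (4, 1) is √13:
(−13m − (−13))² = 13(m² + 1)
6m² − 13m + 6 = 0, so m = 2/3 or m = 3/2.
Through (17, 14) these give 2x − 3y = −8 and 3x − 2y = 23.

2x − 3y = −8 and 3x − 2y = 23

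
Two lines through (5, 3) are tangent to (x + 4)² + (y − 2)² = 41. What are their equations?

Write the tangent as mx − y + (3 − m·(5)) = 0 and set its distance from the centre to √41:
[m·(−9) − (−1)]² = 41(m² + 1)
20m² − 9m − 20 = 0, so m = −4/5 or m = 5/4.
Through (5, 3) these give 4x + 5y = 35 and 5x − 4y = 13.

4x + 5y = 35 and 5x − 4y = 13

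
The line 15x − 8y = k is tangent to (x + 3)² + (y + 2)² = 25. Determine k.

Tangency holds when the distance from the centre (−3, −2) to the line equals the radius 5:
|15·(−3) − 8·(−2) − k| / √289 = 5
|k − (−29)| = 5·17, so k = 56 or k = −114.

k = −114 or k = 56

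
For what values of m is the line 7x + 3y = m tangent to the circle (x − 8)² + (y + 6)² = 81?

m = 38 ± 9√58

For a tangent, require d(centre, line) = r = 9.
|7·8 + 3·(−6) − m| / √58 = 9
|m − (38)| = 9√58.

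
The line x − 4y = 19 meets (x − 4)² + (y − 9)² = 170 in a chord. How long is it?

The distance from (4, 9) to the line is 51/√17, and r² = 170.
Half the chord is √(r² − d²) = √(17), so the full chord is 2√17.

2√17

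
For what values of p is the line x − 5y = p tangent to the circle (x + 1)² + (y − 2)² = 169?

For a tangent, require d(centre, line) = r = 13.
|1·(−1) − 5·2 − p| / √26 = 13
|p − (−11)| = 13√26.

p = −11 ± 13√26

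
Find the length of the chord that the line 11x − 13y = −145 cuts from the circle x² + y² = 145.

The distance from (0, 0) to the line is 145/√290, and r² = 145.
Half the chord is √(r² − d²) = √(145/2), so the full chord is √290.

√290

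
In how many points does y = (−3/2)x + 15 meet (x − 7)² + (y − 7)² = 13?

Substituting the line into the circle gives 13x² − 152x + 400 = 0.
Δ = 23104 − 20800 = 2304.
Two real roots: the line is a secant.

2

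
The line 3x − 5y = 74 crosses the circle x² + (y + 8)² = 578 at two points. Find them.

(−17, −25) and (23, −1)

Express y = (−74 + 3x)/5 and substitute into the circle:
34x² − 204x − 13294 = 0  ⟹  x² − 6x − 391 = 0
x = 23 or x = −17, giving (23, −1) and (−17, −25).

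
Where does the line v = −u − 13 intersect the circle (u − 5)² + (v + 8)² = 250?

(−10, −3) and (10, −23)

From the line, v = −u − 13. Substituting:
2u² − 200 = 0  ⟹  u² − 100 = 0
u = 10 or u = −10, giving (10, −23) and (−10, −3).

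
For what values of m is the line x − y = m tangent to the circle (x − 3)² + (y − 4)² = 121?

Tangency holds when the distance from the centre (3, 4) to the line equals the radius 11:
|1·3 − 1·4 − m| / √2 = 11
|m − (−1)| = 11√2.

m = −1 ± 11√2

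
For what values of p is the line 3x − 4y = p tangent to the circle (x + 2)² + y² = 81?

The line touches the circle iff its distance from (−2, 0) is 9:
|3·(−2) − 4·0 − p| / √25 = 9
|p − (−6)| = 9·5, so p = 39 or p = −51.

p = −51 or p = 39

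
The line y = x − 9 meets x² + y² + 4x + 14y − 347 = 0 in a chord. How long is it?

Express y = x − 9 and substitute into the circle:
2x² − 392 = 0  ⟹  x² − 196 = 0
x = 14 or x = −14, giving (14, 5) and (−14, −23).
Chord length = distance between (14, 5) and (−14, −23) = √1568 = 28√2.

28√2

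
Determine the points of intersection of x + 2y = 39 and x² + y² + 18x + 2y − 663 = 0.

(−13, 26) and (15, 12)

Express y = (39 − x)/2 and substitute into the circle:
5x² − 10x − 975 = 0  ⟹  x² − 2x − 195 = 0
x = 15 or x = −13, giving (15, 12) and (−13, 26).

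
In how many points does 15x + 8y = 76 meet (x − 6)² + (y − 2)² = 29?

Substituting the line into the circle gives 289x² − 2568x + 4048 = 0.
Discriminant = (−2568)² − 4·289·(4048) = 1915136 > 0.
Two real roots: the line is a secant.

2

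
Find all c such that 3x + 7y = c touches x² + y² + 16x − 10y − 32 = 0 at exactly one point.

The line touches the circle iff its distance from (−8, 5) is 11:
|3·(−8) + 7·5 − c| / √58 = 11
|c − (11)| = 11√58.

c = 11 ± 11√58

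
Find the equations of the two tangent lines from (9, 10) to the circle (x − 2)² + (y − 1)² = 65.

Let a tangent through (9, 10) have slope m. Its distance from (2, 1) must equal √65:
[m·(−7) − (−9)]² = 65(m² + 1)
8m² + 63m − 8 = 0, so m = −8 or m = 1/8.
Through (9, 10) these give 8x + y = 82 and x − 8y = −71.

8x + y = 82 and x − 8y = −71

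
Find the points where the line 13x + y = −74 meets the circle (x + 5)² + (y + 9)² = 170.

Express y = −13x − 74 and substitute into the circle:
170x² + 1700x + 4080 = 0  ⟹  x² + 10x + 24 = 0
x = −4 or x = −6, giving (−4, −22) and (−6, 4).

(−6, 4) and (−4, −22)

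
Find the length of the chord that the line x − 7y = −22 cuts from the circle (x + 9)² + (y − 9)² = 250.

20√2

From the line, y = (22 + x)/7. Substituting:
50x² + 800x − 6600 = 0  ⟹  x² + 16x − 132 = 0
x = 6 or x = −22, giving (6, 4) and (−22, 0).
|(6, 4) − (−22, 0)| = √((28)² + (4)²) = 20√2.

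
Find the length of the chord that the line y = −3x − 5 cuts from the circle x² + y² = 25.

3√10

Substitute y = −3x − 5:
10x² + 30x = 0  ⟹  x² + 3x = 0
x = 0 or x = −3, giving (0, −5) and (−3, 4).
Chord length = distance between (0, −5) and (−3, 4) = √90 = 3√10.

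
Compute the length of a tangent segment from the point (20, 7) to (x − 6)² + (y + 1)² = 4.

16

With centre O = (6, −1), |OP|² = 260 and r² = 4.
By the tangent–radius right angle, tangent length = √(|PO|² − r²) = √256 = 16.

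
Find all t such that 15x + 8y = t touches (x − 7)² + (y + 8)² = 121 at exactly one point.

For a tangent, require d(centre, line) = r = 11.
|15·7 + 8·(−8) − t| / √289 = 11
|t − (41)| = 11·17, so t = 228 or t = −146.

t = −146 or t = 228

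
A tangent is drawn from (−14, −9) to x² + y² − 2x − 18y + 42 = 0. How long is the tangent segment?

√509

Centre (1, 9), r² = 40. |PO|² = (−15)² + (−18)² = 549.
Power of the point: PT² = |PO|² − r² = 509, so PT = √509.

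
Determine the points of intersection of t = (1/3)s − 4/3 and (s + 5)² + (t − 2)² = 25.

Express t = (−4 + s)/3 and substitute into the circle:
10s² + 70s + 100 = 0  ⟹  s² + 7s + 10 = 0
s = −2 or s = −5, giving (−2, −2) and (−5, −3).

(−5, −3) and (−2, −2)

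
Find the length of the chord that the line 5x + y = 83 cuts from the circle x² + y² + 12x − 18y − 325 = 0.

2√26

Express y = −5x + 83 and substitute into the circle:
26x² − 728x + 5070 = 0  ⟹  x² − 28x + 195 = 0
x = 15 or x = 13, giving (15, 8) and (13, 18).
Chord length = distance between (15, 8) and (13, 18) = √104 = 2√26.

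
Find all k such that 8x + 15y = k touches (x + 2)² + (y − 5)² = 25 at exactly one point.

k = −26 or k = 144

For a tangent, require d(centre, line) = r = 5.
|8·(−2) + 15·5 − k| / √289 = 5
|k − (59)| = 5·17, so k = 144 or k = −26.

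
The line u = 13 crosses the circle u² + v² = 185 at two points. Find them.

The line gives u = 13. Substituting into the circle:
v² − 16 = 0
v = 4 or v = −4, giving (13, 4) and (13, −4).

(13, −4) and (13, 4)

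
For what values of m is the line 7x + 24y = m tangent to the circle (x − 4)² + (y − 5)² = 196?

For a tangent, require d(centre, line) = r = 14.
|7·4 + 24·5 − m| / √625 = 14
|m − (148)| = 14·25, so m = 498 or m = −202.

m = −202 or m = 498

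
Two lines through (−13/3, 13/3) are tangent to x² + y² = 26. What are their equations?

Write the tangent as mx − y + (13/3 − m·(−13/3)) = 0 and set its distance from the centre to √26:
(13/3m − (−13/3))² = 26(m² + 1)
5m² − 26m + 5 = 0, so m = 1/5 or m = 5.
Through (−13/3, 13/3) these give x − 5y = −26 and 5x − y = −26.

x − 5y = −26 and 5x − y = −26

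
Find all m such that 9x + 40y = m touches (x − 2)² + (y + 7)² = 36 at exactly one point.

m = −508 or m = −16

The line touches the circle iff its distance from (2, −7) is 6:
|9·2 + 40·(−7) − m| / √1681 = 6
|m − (−262)| = 6·41, so m = −16 or m = −508.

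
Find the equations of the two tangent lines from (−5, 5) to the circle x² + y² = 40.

x − 3y = −20 and 3x − y = −20

Let a tangent through (−5, 5) have slope m. Its distance from (0, 0) must equal 2√10:
[m·(5) − (−5)]² = 40(m² + 1)
3m² − 10m + 3 = 0, so m = 1/3 or m = 3.
Through (−5, 5) these give x − 3y = −20 and 3x − y = −20.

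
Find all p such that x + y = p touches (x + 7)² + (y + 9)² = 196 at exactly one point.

The line touches the circle iff its distance from (−7, −9) is 14:
|1·(−7) + 1·(−9) − p| / √2 = 14
|p − (−16)| = 14√2.

p = −16 ± 14√2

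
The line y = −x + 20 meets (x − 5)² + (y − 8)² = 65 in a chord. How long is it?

From the line, y = −x + 20. Substituting:
2x² − 34x + 104 = 0  ⟹  x² − 17x + 52 = 0
x = 13 or x = 4, giving (13, 7) and (4, 16).
|(13, 7) − (4, 16)| = √((9)² + (−9)²) = 9√2.

9√2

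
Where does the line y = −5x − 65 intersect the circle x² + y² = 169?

Substitute y = −5x − 65:
26x² + 650x + 4056 = 0  ⟹  x² + 25x + 156 = 0
x = −12 or x = −13, giving (−12, −5) and (−13, 0).

(−13, 0) and (−12, −5)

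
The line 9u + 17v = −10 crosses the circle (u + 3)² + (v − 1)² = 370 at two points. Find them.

(−20, 10) and (14, −8)

From the line, v = (−10 − 9u)/17. Substituting:
370u² + 2220u − 103600 = 0  ⟹  u² + 6u − 280 = 0
u = 14 or u = −20, giving (14, −8) and (−20, 10).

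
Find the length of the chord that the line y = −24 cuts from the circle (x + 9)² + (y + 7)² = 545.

Centre (−9, −7), r² = 545. Perpendicular distance d from centre to line = |17| / √1 = 17.
Half the chord is √(r² − d²) = √(256), so the full chord is 32.

32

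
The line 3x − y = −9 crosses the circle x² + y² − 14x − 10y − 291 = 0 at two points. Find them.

(−6, −9) and (5, 24)

Express y = 3x + 9 and substitute into the circle:
10x² + 10x − 300 = 0  ⟹  x² + x − 30 = 0
x = 5 or x = −6, giving (5, 24) and (−6, −9).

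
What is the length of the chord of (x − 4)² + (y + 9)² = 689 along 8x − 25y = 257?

Centre (4, −9), r² = 689. Perpendicular distance d from centre to line = |0| / √689 = 0/√689.
Chord = 2√(r² − d²) = 2·√(689) = 2√689.

2√689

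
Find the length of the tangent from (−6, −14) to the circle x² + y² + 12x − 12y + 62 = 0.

The centre is (−6, 6) and r = √10. The square of the distance from P to the centre is 0 + 400 = 400.
By the tangent–radius right angle, tangent length = √(|PO|² − r²) = √390.

√390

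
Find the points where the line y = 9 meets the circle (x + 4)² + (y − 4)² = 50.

(−9, 9) and (1, 9)

From the line, y = 9. Substituting:
x² + 8x − 9 = 0
x = 1 or x = −9, giving (1, 9) and (−9, 9).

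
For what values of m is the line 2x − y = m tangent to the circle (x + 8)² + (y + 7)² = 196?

The line touches the circle iff its distance from (−8, −7) is 14:
|2·(−8) − 1·(−7) − m| / √5 = 14
|m − (−9)| = 14√5.

m = −9 ± 14√5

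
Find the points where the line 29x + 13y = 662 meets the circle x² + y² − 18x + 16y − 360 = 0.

(17, 13) and (30, −16)

Express y = (662 − 29x)/13 and substitute into the circle:
1010x² − 47470x + 515100 = 0  ⟹  x² − 47x + 510 = 0
x = 30 or x = 17, giving (30, −16) and (17, 13).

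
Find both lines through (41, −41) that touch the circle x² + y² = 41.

5x + 4y = 41 and 4x + 5y = −41

A line y − (−41) = m(x − (41)) is tangent when its distance from (0, 0) is √41:
[m·(−41) − (41)]² = 41(m² + 1)
20m² + 41m + 20 = 0, so m = −5/4 or m = −4/5.
Through (41, −41) these give 5x + 4y = 41 and 4x + 5y = −41.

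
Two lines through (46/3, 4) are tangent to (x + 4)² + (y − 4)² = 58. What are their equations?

3x − 7y = 18 and 3x + 7y = 74

Write the tangent as mx − y + (4 − m·(46/3)) = 0 and set its distance from the centre to √58:
[m·(−58/3) − (0)]² = 58(m² + 1)
49m² − 9 = 0, so m = 3/7 or m = −3/7.
Through (46/3, 4) these give 3x − 7y = 18 and 3x + 7y = 74.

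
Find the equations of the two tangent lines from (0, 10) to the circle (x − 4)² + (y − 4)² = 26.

x + 5y = 50 and 5x − y = −10

A line y − (10) = m(x − (0)) is tangent when its distance from (4, 4) is √26:
[m·(4) − (−6)]² = 26(m² + 1)
5m² − 24m − 5 = 0, so m = −1/5 or m = 5.
Through (0, 10) these give x + 5y = 50 and 5x − y = −10.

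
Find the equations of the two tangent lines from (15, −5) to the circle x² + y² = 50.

x + y = 10 and x − 7y = 50

A line y − (−5) = m(x − (15)) is tangent when its distance from (0, 0) is 5√2:
(−15m − (5))² = 50(m² + 1)
7m² + 6m − 1 = 0, so m = −1 or m = 1/7.
Through (15, −5) these give x + y = 10 and x − 7y = 50.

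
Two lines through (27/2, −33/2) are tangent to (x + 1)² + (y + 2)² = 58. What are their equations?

A line y − (−33/2) = m(x − (27/2)) is tangent when its distance from (−1, −2) is √58:
[m·(−29/2) − (29/2)]² = 58(m² + 1)
21m² + 58m + 21 = 0, so m = −3/7 or m = −7/3.
With m = −3/7: 3x + 7y = −75. With m = −7/3: 7x + 3y = 45.

3x + 7y = −75 and 7x + 3y = 45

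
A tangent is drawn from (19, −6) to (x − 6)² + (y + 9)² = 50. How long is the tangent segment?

The centre is (6, −9) and r = 5√2. The square of the distance from P to the centre is 169 + 9 = 178.
Power of the point: PT² = |PO|² − r² = 128, so PT = 8√2.

8√2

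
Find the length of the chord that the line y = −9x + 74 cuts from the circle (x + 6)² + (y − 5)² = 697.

5√82

From the line, y = −9x + 74. Substituting:
82x² − 1230x + 4100 = 0  ⟹  x² − 15x + 50 = 0
x = 10 or x = 5, giving (10, −16) and (5, 29).
|(10, −16) − (5, 29)| = √((5)² + (−45)²) = 5√82.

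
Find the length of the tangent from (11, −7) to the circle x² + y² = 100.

√70

Centre (0, 0), r² = 100. |PO|² = (11)² + (−7)² = 170.
By the tangent–radius right angle, tangent length = √(|PO|² − r²) = √70.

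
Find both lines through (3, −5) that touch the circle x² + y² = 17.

Let a tangent through (3, −5) have slope m. Its distance from (0, 0) must equal √17:
(−3m − (5))² = 17(m² + 1)
4m² − 15m − 4 = 0, so m = 4 or m = −1/4.
Through (3, −5) these give 4x − y = 17 and x + 4y = −17.

4x − y = 17 and x + 4y = −17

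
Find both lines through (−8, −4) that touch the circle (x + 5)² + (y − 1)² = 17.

Write the tangent as mx − y + (−4 − m·(−8)) = 0 and set its distance from the centre to √17:
[m·(3) − (5)]² = 17(m² + 1)
4m² + 15m − 4 = 0, so m = 1/4 or m = −4.
With m = 1/4: x − 4y = 8. With m = −4: 4x + y = −36.

x − 4y = 8 and 4x + y = −36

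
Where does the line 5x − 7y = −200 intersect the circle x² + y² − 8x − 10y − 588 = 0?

Express y = (200 + 5x)/7 and substitute into the circle:
74x² + 1258x − 2812 = 0  ⟹  x² + 17x − 38 = 0
x = 2 or x = −19, giving (2, 30) and (−19, 15).

(−19, 15) and (2, 30)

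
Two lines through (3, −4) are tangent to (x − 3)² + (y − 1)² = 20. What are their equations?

Let a tangent through (3, −4) have slope m. Its distance from (3, 1) must equal 2√5:
(0m − (5))² = 20(m² + 1)
4m² − 1 = 0, so m = 1/2 or m = −1/2.
With m = 1/2: x − 2y = 11. With m = −1/2: x + 2y = −5.

x − 2y = 11 and x + 2y = −5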